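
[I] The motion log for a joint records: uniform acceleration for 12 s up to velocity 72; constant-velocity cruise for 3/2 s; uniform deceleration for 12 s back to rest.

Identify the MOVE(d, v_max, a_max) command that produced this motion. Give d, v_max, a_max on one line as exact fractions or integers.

d=972 v_max=72 a_max=6

a_max = 72/12 = 6
d_a = ½·72·12 = 432; d_c = 72·3/2 = 108
d = 2·432 + 108 = 972
t_c = 3/2 > 0 so v_max = 72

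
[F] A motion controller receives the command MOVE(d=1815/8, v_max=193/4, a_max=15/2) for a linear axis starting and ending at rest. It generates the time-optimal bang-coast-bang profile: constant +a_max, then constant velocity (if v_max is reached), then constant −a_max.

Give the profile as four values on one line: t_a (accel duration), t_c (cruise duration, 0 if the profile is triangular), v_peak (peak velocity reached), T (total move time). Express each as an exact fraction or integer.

t_a=11/2 t_c=0 v_peak=165/4 T=11

vₘ²/aₘ = (193/4)²/(15/2) = 37249/120
1815/8 < 37249/120 ⇒ no cruise
v_peak = √(1815/8·15/2) = √(27225/16) = 165/4
t_a = (165/4)/(15/2) = 11/2; t_c = 0
T = 2·11/2 = 11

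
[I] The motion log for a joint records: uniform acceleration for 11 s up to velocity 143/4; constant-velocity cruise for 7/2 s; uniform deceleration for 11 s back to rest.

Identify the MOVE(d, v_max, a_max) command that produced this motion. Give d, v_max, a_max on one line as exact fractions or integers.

a_max = (143/4)/11 = 13/4
d_a = ½·143/4·11 = 1573/8; d_c = 143/4·7/2 = 1001/8
d = 2·1573/8 + 1001/8 = 4147/8
t_c = 7/2 > 0 so v_max = 143/4

d=4147/8 v_max=143/4 a_max=13/4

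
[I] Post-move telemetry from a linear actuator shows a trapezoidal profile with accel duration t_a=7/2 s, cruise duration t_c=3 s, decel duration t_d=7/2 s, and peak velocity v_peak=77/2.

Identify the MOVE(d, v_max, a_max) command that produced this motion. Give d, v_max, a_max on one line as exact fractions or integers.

d=1001/4 v_max=77/2 a_max=11

a_max = (77/2)/(7/2) = 11
d_a = ½·77/2·7/2 = 539/8; d_c = 77/2·3 = 231/2
d = 2·539/8 + 231/2 = 1001/4
t_c = 3 > 0 so v_max = 77/2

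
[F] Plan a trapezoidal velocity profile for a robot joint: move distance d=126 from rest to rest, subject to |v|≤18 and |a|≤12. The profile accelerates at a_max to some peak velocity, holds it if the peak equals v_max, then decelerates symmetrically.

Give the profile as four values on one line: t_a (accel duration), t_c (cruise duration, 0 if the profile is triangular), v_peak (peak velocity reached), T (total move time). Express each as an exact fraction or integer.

vₘ²/aₘ = 18²/12 = 27
126 ≥ 27 → trapezoidal
t_a = 18/12 = 3/2; v_peak = 18
d_cruise = 126 − 27 = 99; t_c = 99/18 = 11/2
T = 2·3/2 + 11/2 = 17/2

t_a=3/2 t_c=11/2 v_peak=18 T=17/2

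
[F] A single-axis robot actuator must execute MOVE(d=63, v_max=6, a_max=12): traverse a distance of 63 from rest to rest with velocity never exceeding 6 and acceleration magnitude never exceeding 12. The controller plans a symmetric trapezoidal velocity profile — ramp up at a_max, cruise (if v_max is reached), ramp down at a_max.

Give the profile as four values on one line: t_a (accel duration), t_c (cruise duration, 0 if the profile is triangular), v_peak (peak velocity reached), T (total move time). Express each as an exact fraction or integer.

t_a=1/2 t_c=10 v_peak=6 T=11

(v_max)²/a_max = 6²/12 = 3
63 ≥ 3 so v_max reached
t_a = 6/12 = 1/2; v_peak = 6
d_cruise = 63 − 3 = 60; t_c = 60/6 = 10
T = 2·1/2 + 10 = 11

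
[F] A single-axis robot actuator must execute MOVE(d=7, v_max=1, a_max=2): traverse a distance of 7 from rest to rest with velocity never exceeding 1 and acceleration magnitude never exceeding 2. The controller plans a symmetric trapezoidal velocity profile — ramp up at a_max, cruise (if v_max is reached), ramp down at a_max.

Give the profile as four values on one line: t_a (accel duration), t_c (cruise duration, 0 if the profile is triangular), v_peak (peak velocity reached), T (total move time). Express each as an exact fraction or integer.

vₘ²/aₘ = 1²/2 = 1/2
7 ≥ 1/2 → trapezoidal
t_a = 1/2; v_peak = 1
d_cruise = 7 − 1/2 = 13/2; t_c = (13/2)/1 = 13/2
T = 2·1/2 + 13/2 = 15/2

t_a=1/2 t_c=13/2 v_peak=1 T=15/2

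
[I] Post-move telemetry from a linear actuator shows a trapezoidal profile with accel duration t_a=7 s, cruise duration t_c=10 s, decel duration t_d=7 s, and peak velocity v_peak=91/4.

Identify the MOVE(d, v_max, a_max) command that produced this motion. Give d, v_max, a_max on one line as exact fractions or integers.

d=1547/4 v_max=91/4 a_max=13/4

a_max = (91/4)/7 = 13/4
d_a = ½·91/4·7 = 637/8; d_c = 91/4·10 = 455/2
d = 2·637/8 + 455/2 = 1547/4
t_c = 10 > 0 ⇒ limit active, v_max = 91/4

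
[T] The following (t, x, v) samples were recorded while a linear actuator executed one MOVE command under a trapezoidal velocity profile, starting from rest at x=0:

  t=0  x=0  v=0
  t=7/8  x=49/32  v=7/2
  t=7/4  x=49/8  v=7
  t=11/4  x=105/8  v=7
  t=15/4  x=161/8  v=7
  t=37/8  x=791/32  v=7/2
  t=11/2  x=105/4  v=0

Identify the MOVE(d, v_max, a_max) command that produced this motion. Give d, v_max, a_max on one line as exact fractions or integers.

d=105/4 v_max=7 a_max=4

final state: t=11/2, x=105/4, v=0 → d = 105/4
a_max = (7/2−0)/(7/8−0) = 4
max v = 7 over t∈[7/4,15/4] → v_max = 7
check: 7·(7/4+2) = 105/4 ✓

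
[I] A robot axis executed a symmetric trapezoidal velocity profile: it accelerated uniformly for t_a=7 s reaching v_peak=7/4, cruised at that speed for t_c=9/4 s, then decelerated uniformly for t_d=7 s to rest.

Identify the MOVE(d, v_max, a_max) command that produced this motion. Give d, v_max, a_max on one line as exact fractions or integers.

a_max = (7/4)/7 = 1/4
d_a = ½·7/4·7 = 49/8; d_c = 7/4·9/4 = 63/16
d = 2·49/8 + 63/16 = 259/16
t_c = 9/4 > 0 ⇒ limit active, v_max = 7/4

d=259/16 v_max=7/4 a_max=1/4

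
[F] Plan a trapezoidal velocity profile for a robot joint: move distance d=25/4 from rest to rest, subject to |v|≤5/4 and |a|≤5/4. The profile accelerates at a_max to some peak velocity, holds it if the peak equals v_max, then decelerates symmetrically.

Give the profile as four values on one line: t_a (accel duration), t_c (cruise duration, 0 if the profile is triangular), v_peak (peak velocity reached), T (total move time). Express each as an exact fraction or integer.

v_max²/a_max = (5/4)²/(5/4) = 5/4
25/4 ≥ 5/4 → trapezoidal
t_a = (5/4)/(5/4) = 1; v_peak = 5/4
d_cruise = 25/4 − 5/4 = 5; t_c = 5/(5/4) = 4
T = 2·1 + 4 = 6

t_a=1 t_c=4 v_peak=5/4 T=6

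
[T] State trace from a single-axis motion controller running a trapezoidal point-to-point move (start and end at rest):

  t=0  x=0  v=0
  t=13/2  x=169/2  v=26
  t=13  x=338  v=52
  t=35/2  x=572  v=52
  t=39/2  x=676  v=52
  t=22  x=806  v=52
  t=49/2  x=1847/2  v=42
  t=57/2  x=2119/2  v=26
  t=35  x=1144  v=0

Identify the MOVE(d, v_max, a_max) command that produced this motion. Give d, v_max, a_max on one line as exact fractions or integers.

d=1144 v_max=52 a_max=4

final state: t=35, x=1144, v=0 → d = 1144
a_max = (26−0)/(13/2−0) = 4
max v = 52 over t∈[13,22] → v_max = 52
check: 52·(13+9) = 1144 ✓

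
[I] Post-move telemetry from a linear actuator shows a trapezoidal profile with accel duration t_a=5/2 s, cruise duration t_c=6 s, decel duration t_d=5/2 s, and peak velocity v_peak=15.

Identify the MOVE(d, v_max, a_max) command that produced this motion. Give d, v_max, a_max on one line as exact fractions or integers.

a_max = 15/(5/2) = 6
d_a = ½·15·5/2 = 75/4; d_c = 15·6 = 90
d = 2·75/4 + 90 = 255/2
t_c = 6 > 0 → v_max = v_peak = 15

d=255/2 v_max=15 a_max=6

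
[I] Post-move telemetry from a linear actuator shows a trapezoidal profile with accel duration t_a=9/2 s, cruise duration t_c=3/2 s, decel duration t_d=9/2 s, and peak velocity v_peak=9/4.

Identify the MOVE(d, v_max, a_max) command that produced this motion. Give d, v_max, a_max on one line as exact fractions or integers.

d=27/2 v_max=9/4 a_max=1/2

a_max = (9/4)/(9/2) = 1/2
d_a = ½·9/4·9/2 = 81/16; d_c = 9/4·3/2 = 27/8
d = 2·81/16 + 27/8 = 27/2
t_c = 3/2 > 0 ⇒ limit active, v_max = 9/4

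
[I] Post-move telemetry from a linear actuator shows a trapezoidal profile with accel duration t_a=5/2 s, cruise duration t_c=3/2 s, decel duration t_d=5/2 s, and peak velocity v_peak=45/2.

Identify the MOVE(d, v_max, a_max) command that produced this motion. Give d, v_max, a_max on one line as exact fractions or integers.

a_max = (45/2)/(5/2) = 9
d_a = ½·45/2·5/2 = 225/8; d_c = 45/2·3/2 = 135/4
d = 2·225/8 + 135/4 = 90
t_c = 3/2 > 0 → v_max = v_peak = 45/2

d=90 v_max=45/2 a_max=9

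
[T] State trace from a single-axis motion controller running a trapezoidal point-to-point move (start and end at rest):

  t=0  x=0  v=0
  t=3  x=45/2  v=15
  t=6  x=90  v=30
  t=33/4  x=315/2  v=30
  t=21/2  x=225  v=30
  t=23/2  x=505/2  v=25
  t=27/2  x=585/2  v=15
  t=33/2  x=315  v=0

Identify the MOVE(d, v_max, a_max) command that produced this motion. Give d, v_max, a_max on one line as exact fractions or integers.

final state: t=33/2, x=315, v=0 → d = 315
a_max = (15−0)/(3−0) = 5
max v = 30 over t∈[6,21/2] → v_max = 30
check: 30·(6+9/2) = 315 ✓

d=315 v_max=30 a_max=5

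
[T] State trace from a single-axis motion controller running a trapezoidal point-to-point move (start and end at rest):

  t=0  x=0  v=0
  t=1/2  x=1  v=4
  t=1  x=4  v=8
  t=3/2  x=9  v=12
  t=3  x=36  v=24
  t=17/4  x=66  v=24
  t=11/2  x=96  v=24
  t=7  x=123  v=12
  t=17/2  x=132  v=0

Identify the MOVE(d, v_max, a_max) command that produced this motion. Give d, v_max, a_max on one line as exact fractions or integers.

d=132 v_max=24 a_max=8

final state: t=17/2, x=132, v=0 → d = 132
a_max = (4−0)/(1/2−0) = 8
max v = 24 over t∈[3,11/2] → v_max = 24
check: 24·(3+5/2) = 132 ✓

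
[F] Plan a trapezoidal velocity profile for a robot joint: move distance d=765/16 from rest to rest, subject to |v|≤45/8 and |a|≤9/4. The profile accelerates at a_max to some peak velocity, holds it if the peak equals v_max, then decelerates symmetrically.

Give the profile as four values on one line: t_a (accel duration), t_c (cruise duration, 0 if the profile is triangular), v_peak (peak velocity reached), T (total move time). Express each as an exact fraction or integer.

t_a=5/2 t_c=6 v_peak=45/8 T=11

v_max²/a_max = (45/8)²/(9/4) = 225/16
765/16 ≥ 225/16 so v_max reached
t_a = (45/8)/(9/4) = 5/2; v_peak = 45/8
d_cruise = 765/16 − 225/16 = 135/4; t_c = (135/4)/(45/8) = 6
T = 2·5/2 + 6 = 11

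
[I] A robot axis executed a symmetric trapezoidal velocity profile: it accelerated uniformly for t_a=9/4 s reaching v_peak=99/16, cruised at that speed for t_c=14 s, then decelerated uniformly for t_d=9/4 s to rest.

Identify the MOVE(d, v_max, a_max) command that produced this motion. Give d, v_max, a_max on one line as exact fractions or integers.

d=6435/64 v_max=99/16 a_max=11/4

a_max = (99/16)/(9/4) = 11/4
d_a = ½·99/16·9/4 = 891/128; d_c = 99/16·14 = 693/8
d = 2·891/128 + 693/8 = 6435/64
t_c = 14 > 0 → v_max = v_peak = 99/16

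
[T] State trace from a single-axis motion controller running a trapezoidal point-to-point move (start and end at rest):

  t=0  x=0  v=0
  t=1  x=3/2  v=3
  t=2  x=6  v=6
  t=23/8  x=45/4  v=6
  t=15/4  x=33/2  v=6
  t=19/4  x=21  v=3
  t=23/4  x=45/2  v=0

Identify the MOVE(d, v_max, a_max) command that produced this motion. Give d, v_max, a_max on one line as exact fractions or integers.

d=45/2 v_max=6 a_max=3

final state: t=23/4, x=45/2, v=0 → d = 45/2
a_max = (3−0)/(1−0) = 3
max v = 6 over t∈[2,15/4] → v_max = 6
check: 6·(2+7/4) = 45/2 ✓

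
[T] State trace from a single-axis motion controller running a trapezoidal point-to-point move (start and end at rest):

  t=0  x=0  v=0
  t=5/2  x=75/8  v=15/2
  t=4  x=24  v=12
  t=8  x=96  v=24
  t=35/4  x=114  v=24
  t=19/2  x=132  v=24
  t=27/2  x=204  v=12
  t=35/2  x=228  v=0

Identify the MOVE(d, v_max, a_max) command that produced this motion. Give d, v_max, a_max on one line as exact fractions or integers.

d=228 v_max=24 a_max=3

final state: t=35/2, x=228, v=0 → d = 228
a_max = (15/2−0)/(5/2−0) = 3
max v = 24 over t∈[8,19/2] → v_max = 24
check: 24·(8+3/2) = 228 ✓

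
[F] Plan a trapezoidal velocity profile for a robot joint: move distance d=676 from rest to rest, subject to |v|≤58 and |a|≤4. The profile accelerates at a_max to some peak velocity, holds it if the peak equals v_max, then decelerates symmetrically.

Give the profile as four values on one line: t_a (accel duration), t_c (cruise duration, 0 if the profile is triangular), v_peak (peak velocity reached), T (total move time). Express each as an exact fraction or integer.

(v_max)²/a_max = 58²/4 = 841
676 < 841 so t_c = 0
v_peak = √(676·4) = √2704 = 52
t_a = 52/4 = 13; t_c = 0
T = 2·13 = 26

t_a=13 t_c=0 v_peak=52 T=26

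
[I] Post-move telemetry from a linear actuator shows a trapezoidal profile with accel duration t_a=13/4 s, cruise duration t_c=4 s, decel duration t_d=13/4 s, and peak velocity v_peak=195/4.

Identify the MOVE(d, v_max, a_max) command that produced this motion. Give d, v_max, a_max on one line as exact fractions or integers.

a_max = (195/4)/(13/4) = 15
d_a = ½·195/4·13/4 = 2535/32; d_c = 195/4·4 = 195
d = 2·2535/32 + 195 = 5655/16
t_c = 4 > 0 → v_max = v_peak = 195/4

d=5655/16 v_max=195/4 a_max=15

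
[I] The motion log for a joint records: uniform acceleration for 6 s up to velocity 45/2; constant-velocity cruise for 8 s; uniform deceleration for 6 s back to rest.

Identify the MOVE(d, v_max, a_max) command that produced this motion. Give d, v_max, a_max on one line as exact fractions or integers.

d=315 v_max=45/2 a_max=15/4

a_max = (45/2)/6 = 15/4
d_a = ½·45/2·6 = 135/2; d_c = 45/2·8 = 180
d = 2·135/2 + 180 = 315
t_c = 8 > 0 → v_max = v_peak = 45/2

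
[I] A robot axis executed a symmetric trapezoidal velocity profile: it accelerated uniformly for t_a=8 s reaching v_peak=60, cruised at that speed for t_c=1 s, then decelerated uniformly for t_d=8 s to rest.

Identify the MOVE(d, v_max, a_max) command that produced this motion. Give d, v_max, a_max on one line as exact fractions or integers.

d=540 v_max=60 a_max=15/2

a_max = 60/8 = 15/2
d_a = ½·60·8 = 240; d_c = 60·1 = 60
d = 2·240 + 60 = 540
t_c = 1 > 0 → v_max = v_peak = 60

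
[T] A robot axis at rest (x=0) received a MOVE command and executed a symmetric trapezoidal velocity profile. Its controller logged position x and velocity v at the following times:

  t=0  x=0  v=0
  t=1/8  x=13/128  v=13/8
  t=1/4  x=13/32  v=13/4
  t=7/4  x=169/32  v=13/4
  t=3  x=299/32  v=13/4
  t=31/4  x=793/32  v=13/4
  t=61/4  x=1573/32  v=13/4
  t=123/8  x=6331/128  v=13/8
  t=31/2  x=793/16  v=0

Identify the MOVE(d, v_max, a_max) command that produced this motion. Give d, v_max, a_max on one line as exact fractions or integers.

d=793/16 v_max=13/4 a_max=13

final state: t=31/2, x=793/16, v=0 → d = 793/16
a_max = (13/8−0)/(1/8−0) = 13
max v = 13/4 over t∈[1/4,61/4] → v_max = 13/4
check: 13/4·(1/4+15) = 793/16 ✓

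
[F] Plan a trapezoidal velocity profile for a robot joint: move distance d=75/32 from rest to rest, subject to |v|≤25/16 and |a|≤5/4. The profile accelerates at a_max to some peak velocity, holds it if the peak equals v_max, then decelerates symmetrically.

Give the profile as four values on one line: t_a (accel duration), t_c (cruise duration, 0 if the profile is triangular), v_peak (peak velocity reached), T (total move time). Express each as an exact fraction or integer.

t_a=5/4 t_c=1/4 v_peak=25/16 T=11/4

(v_max)²/a_max = (25/16)²/(5/4) = 125/64
75/32 ≥ 125/64 ⇒ cruise phase
t_a = (25/16)/(5/4) = 5/4; v_peak = 25/16
d_cruise = 75/32 − 125/64 = 25/64; t_c = (25/64)/(25/16) = 1/4
T = 2·5/4 + 1/4 = 11/4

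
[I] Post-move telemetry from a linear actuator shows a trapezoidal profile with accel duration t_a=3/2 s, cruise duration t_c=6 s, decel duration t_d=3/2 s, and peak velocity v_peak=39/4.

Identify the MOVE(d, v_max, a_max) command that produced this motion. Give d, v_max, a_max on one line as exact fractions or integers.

d=585/8 v_max=39/4 a_max=13/2

a_max = (39/4)/(3/2) = 13/2
d_a = ½·39/4·3/2 = 117/16; d_c = 39/4·6 = 117/2
d = 2·117/16 + 117/2 = 585/8
t_c = 6 > 0 ⇒ limit active, v_max = 39/4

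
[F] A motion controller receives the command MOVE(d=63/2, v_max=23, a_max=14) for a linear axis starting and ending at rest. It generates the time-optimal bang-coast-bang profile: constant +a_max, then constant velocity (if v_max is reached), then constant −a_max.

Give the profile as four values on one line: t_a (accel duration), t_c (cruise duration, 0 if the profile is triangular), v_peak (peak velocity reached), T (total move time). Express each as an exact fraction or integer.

t_a=3/2 t_c=0 v_peak=21 T=3

(v_max)²/a_max = 23²/14 = 529/14
63/2 < 529/14 → triangular
v_peak = √(63/2·14) = √441 = 21
t_a = 21/14 = 3/2; t_c = 0
T = 2·3/2 = 3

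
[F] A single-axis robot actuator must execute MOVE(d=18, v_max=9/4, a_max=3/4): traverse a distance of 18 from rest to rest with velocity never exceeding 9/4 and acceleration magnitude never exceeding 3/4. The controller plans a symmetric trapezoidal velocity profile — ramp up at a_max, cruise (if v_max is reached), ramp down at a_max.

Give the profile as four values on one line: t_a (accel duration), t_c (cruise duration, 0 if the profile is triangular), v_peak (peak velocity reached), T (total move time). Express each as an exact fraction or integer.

t_a=3 t_c=5 v_peak=9/4 T=11

v_max²/a_max = (9/4)²/(3/4) = 27/4
18 ≥ 27/4 so v_max reached
t_a = (9/4)/(3/4) = 3; v_peak = 9/4
d_cruise = 18 − 27/4 = 45/4; t_c = (45/4)/(9/4) = 5
T = 2·3 + 5 = 11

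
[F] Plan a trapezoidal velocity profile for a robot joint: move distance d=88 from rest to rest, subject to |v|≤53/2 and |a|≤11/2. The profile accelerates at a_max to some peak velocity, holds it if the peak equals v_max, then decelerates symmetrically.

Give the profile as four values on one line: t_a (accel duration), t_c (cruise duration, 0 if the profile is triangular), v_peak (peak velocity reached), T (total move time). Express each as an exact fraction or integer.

vₘ²/aₘ = (53/2)²/(11/2) = 2809/22
88 < 2809/22 so t_c = 0
v_peak = √(88·11/2) = √484 = 22
t_a = 22/(11/2) = 4; t_c = 0
T = 2·4 = 8

t_a=4 t_c=0 v_peak=22 T=8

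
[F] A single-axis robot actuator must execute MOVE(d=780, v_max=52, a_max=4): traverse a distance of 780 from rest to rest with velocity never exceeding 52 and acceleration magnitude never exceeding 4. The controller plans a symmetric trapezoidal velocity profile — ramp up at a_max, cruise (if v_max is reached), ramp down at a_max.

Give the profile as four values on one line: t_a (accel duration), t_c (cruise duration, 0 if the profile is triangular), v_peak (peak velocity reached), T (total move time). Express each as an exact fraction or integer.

t_a=13 t_c=2 v_peak=52 T=28

(v_max)²/a_max = 52²/4 = 676
780 ≥ 676 ⇒ cruise phase
t_a = 52/4 = 13; v_peak = 52
d_cruise = 780 − 676 = 104; t_c = 104/52 = 2
T = 2·13 + 2 = 28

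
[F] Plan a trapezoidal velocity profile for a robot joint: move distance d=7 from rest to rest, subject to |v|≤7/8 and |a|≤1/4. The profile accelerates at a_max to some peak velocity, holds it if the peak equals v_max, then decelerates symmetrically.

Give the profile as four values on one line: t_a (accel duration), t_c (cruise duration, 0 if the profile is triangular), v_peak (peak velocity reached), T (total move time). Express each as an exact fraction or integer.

t_a=7/2 t_c=9/2 v_peak=7/8 T=23/2

v_max²/a_max = (7/8)²/(1/4) = 49/16
7 ≥ 49/16 so v_max reached
t_a = (7/8)/(1/4) = 7/2; v_peak = 7/8
d_cruise = 7 − 49/16 = 63/16; t_c = (63/16)/(7/8) = 9/2
T = 2·7/2 + 9/2 = 23/2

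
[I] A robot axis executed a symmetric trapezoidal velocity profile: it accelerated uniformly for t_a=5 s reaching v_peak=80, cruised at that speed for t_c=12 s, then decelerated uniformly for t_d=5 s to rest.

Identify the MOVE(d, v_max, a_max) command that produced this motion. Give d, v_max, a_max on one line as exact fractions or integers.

d=1360 v_max=80 a_max=16

a_max = 80/5 = 16
d_a = ½·80·5 = 200; d_c = 80·12 = 960
d = 2·200 + 960 = 1360
t_c = 12 > 0 ⇒ limit active, v_max = 80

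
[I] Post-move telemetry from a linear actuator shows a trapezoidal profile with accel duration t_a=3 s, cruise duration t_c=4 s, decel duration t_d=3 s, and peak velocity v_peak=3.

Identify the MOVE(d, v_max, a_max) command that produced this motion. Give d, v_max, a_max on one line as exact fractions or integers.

d=21 v_max=3 a_max=1

a_max = 3/3 = 1
d_a = ½·3·3 = 9/2; d_c = 3·4 = 12
d = 2·9/2 + 12 = 21
t_c = 4 > 0 → v_max = v_peak = 3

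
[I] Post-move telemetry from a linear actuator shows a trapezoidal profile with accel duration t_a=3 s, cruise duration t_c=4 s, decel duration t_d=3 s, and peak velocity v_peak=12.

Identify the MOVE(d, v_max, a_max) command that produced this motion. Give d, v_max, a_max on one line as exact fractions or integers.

d=84 v_max=12 a_max=4

a_max = 12/3 = 4
d_a = ½·12·3 = 18; d_c = 12·4 = 48
d = 2·18 + 48 = 84
t_c = 4 > 0 → v_max = v_peak = 12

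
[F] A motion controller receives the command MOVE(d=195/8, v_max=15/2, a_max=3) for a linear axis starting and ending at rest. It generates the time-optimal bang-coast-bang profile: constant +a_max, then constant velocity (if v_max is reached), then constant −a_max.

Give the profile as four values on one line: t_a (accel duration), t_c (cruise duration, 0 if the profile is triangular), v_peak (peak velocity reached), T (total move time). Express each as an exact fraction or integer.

t_a=5/2 t_c=3/4 v_peak=15/2 T=23/4

v_max²/a_max = (15/2)²/3 = 75/4
195/8 ≥ 75/4 so v_max reached
t_a = (15/2)/3 = 5/2; v_peak = 15/2
d_cruise = 195/8 − 75/4 = 45/8; t_c = (45/8)/(15/2) = 3/4
T = 2·5/2 + 3/4 = 23/4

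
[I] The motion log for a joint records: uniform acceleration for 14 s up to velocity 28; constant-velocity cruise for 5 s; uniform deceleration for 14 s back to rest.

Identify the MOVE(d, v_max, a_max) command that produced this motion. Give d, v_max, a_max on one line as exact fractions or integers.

d=532 v_max=28 a_max=2

a_max = 28/14 = 2
d_a = ½·28·14 = 196; d_c = 28·5 = 140
d = 2·196 + 140 = 532
t_c = 5 > 0 so v_max = 28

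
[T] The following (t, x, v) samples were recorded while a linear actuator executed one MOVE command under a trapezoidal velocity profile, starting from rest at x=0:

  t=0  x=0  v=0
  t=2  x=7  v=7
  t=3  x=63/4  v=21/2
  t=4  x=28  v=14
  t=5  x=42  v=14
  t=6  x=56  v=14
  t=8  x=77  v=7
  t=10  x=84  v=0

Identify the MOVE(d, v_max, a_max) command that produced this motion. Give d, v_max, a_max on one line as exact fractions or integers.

final state: t=10, x=84, v=0 → d = 84
a_max = (7−0)/(2−0) = 7/2
max v = 14 over t∈[4,6] → v_max = 14
check: 14·(4+2) = 84 ✓

d=84 v_max=14 a_max=7/2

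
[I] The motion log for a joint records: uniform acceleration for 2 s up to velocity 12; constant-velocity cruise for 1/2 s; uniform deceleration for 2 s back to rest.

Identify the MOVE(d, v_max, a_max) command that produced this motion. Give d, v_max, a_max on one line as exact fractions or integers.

d=30 v_max=12 a_max=6

a_max = 12/2 = 6
d_a = ½·12·2 = 12; d_c = 12·1/2 = 6
d = 2·12 + 6 = 30
t_c = 1/2 > 0 → v_max = v_peak = 12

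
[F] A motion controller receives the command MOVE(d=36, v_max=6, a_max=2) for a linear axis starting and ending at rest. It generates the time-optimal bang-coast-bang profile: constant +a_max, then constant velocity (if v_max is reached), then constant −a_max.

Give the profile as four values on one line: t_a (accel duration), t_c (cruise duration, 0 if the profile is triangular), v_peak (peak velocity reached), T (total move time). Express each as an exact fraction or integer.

(v_max)²/a_max = 6²/2 = 18
36 ≥ 18 ⇒ cruise phase
t_a = 6/2 = 3; v_peak = 6
d_cruise = 36 − 18 = 18; t_c = 18/6 = 3
T = 2·3 + 3 = 9

t_a=3 t_c=3 v_peak=6 T=9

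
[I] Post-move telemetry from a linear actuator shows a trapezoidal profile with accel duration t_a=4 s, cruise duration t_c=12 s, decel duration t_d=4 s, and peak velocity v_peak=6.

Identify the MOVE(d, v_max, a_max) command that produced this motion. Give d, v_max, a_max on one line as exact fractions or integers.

d=96 v_max=6 a_max=3/2

a_max = 6/4 = 3/2
d_a = ½·6·4 = 12; d_c = 6·12 = 72
d = 2·12 + 72 = 96
t_c = 12 > 0 → v_max = v_peak = 6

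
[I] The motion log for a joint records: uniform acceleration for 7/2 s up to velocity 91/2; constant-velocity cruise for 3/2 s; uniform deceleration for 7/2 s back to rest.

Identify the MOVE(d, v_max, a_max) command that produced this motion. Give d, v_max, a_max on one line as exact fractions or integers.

d=455/2 v_max=91/2 a_max=13

a_max = (91/2)/(7/2) = 13
d_a = ½·91/2·7/2 = 637/8; d_c = 91/2·3/2 = 273/4
d = 2·637/8 + 273/4 = 455/2
t_c = 3/2 > 0 so v_max = 91/2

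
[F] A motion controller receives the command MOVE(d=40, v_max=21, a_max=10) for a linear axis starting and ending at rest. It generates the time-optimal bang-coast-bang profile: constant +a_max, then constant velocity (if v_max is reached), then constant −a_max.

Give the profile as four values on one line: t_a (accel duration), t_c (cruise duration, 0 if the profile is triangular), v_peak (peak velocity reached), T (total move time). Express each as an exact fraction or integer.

(v_max)²/a_max = 21²/10 = 441/10
40 < 441/10 so t_c = 0
v_peak = √(40·10) = √400 = 20
t_a = 20/10 = 2; t_c = 0
T = 2·2 = 4

t_a=2 t_c=0 v_peak=20 T=4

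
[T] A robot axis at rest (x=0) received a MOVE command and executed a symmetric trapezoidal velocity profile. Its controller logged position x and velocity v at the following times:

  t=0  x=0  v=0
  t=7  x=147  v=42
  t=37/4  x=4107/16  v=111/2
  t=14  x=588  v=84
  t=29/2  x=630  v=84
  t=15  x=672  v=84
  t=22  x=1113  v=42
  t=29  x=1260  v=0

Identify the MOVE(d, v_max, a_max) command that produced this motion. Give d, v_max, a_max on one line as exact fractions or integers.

final state: t=29, x=1260, v=0 → d = 1260
a_max = (42−0)/(7−0) = 6
max v = 84 over t∈[14,15] → v_max = 84
check: 84·(14+1) = 1260 ✓

d=1260 v_max=84 a_max=6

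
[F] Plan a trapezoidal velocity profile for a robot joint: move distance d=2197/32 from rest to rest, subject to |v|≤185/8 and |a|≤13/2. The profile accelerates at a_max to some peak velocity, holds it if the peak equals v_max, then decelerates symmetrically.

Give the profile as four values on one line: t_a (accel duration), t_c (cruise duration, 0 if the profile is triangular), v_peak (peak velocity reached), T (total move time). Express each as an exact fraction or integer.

t_a=13/4 t_c=0 v_peak=169/8 T=13/2

vₘ²/aₘ = (185/8)²/(13/2) = 34225/416
2197/32 < 34225/416 so t_c = 0
v_peak = √(2197/32·13/2) = √(28561/64) = 169/8
t_a = (169/8)/(13/2) = 13/4; t_c = 0
T = 2·13/4 = 13/2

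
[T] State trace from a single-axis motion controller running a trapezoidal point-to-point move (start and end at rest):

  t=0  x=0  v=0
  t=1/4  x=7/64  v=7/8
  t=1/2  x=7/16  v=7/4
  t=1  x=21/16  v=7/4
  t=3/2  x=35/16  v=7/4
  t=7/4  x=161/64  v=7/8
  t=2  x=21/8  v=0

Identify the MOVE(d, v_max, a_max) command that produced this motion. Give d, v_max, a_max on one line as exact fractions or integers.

final state: t=2, x=21/8, v=0 → d = 21/8
a_max = (7/8−0)/(1/4−0) = 7/2
max v = 7/4 over t∈[1/2,3/2] → v_max = 7/4
check: 7/4·(1/2+1) = 21/8 ✓

d=21/8 v_max=7/4 a_max=7/2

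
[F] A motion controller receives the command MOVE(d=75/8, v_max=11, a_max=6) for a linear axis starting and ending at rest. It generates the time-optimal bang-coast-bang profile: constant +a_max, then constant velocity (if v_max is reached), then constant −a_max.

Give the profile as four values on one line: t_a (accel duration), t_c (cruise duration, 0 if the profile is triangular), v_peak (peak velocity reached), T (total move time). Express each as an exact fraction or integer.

t_a=5/4 t_c=0 v_peak=15/2 T=5/2

v_max²/a_max = 11²/6 = 121/6
75/8 < 121/6 → triangular
v_peak = √(75/8·6) = √(225/4) = 15/2
t_a = (15/2)/6 = 5/4; t_c = 0
T = 2·5/4 = 5/2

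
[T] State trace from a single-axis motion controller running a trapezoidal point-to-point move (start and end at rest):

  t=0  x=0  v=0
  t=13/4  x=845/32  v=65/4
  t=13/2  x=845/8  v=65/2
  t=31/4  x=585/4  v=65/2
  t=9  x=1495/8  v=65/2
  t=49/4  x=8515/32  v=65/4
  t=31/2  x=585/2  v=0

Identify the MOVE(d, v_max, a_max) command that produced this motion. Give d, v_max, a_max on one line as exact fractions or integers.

final state: t=31/2, x=585/2, v=0 → d = 585/2
a_max = (65/4−0)/(13/4−0) = 5
max v = 65/2 over t∈[13/2,9] → v_max = 65/2
check: 65/2·(13/2+5/2) = 585/2 ✓

d=585/2 v_max=65/2 a_max=5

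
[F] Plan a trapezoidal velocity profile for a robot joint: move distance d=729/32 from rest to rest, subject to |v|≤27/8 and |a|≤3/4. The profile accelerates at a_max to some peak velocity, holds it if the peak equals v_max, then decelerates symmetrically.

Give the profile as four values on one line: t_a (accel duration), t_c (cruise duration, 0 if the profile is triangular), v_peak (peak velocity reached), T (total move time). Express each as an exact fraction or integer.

t_a=9/2 t_c=9/4 v_peak=27/8 T=45/4

vₘ²/aₘ = (27/8)²/(3/4) = 243/16
729/32 ≥ 243/16 so v_max reached
t_a = (27/8)/(3/4) = 9/2; v_peak = 27/8
d_cruise = 729/32 − 243/16 = 243/32; t_c = (243/32)/(27/8) = 9/4
T = 2·9/2 + 9/4 = 45/4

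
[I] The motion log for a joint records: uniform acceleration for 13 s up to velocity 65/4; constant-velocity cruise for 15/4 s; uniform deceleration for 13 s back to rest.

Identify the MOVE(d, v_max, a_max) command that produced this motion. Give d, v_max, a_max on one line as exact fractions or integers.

d=4355/16 v_max=65/4 a_max=5/4

a_max = (65/4)/13 = 5/4
d_a = ½·65/4·13 = 845/8; d_c = 65/4·15/4 = 975/16
d = 2·845/8 + 975/16 = 4355/16
t_c = 15/4 > 0 ⇒ limit active, v_max = 65/4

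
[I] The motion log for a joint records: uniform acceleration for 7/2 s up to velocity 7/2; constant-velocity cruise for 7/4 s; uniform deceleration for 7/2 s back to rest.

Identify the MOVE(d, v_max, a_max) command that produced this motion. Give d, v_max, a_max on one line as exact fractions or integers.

a_max = (7/2)/(7/2) = 1
d_a = ½·7/2·7/2 = 49/8; d_c = 7/2·7/4 = 49/8
d = 2·49/8 + 49/8 = 147/8
t_c = 7/4 > 0 → v_max = v_peak = 7/2

d=147/8 v_max=7/2 a_max=1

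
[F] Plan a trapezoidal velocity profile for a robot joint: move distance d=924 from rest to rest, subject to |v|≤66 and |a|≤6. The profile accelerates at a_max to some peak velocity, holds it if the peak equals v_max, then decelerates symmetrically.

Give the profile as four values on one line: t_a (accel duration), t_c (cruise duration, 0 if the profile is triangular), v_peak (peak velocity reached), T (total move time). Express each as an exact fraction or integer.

t_a=11 t_c=3 v_peak=66 T=25

v_max²/a_max = 66²/6 = 726
924 ≥ 726 → trapezoidal
t_a = 66/6 = 11; v_peak = 66
d_cruise = 924 − 726 = 198; t_c = 198/66 = 3
T = 2·11 + 3 = 25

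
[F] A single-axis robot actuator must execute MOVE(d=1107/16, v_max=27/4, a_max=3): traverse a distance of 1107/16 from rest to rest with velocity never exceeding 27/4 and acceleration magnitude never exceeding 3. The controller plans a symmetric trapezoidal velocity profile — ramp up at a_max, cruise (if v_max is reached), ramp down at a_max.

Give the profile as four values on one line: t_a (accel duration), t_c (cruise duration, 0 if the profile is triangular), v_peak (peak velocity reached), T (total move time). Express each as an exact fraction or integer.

t_a=9/4 t_c=8 v_peak=27/4 T=25/2

vₘ²/aₘ = (27/4)²/3 = 243/16
1107/16 ≥ 243/16 → trapezoidal
t_a = (27/4)/3 = 9/4; v_peak = 27/4
d_cruise = 1107/16 − 243/16 = 54; t_c = 54/(27/4) = 8
T = 2·9/4 + 8 = 25/2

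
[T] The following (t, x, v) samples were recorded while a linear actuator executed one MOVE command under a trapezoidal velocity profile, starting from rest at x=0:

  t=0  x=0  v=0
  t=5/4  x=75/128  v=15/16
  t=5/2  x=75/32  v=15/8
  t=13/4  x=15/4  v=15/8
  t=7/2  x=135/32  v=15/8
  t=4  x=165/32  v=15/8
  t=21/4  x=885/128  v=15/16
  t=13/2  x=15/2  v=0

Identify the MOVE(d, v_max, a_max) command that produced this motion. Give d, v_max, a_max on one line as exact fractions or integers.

d=15/2 v_max=15/8 a_max=3/4

final state: t=13/2, x=15/2, v=0 → d = 15/2
a_max = (15/16−0)/(5/4−0) = 3/4
max v = 15/8 over t∈[5/2,4] → v_max = 15/8
check: 15/8·(5/2+3/2) = 15/2 ✓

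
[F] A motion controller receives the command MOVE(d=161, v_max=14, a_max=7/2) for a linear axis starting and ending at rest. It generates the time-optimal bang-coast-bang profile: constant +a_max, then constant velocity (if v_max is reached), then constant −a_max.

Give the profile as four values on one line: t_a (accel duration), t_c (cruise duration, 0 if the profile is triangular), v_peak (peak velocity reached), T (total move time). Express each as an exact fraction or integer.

v_max²/a_max = 14²/(7/2) = 56
161 ≥ 56 so v_max reached
t_a = 14/(7/2) = 4; v_peak = 14
d_cruise = 161 − 56 = 105; t_c = 105/14 = 15/2
T = 2·4 + 15/2 = 31/2

t_a=4 t_c=15/2 v_peak=14 T=31/2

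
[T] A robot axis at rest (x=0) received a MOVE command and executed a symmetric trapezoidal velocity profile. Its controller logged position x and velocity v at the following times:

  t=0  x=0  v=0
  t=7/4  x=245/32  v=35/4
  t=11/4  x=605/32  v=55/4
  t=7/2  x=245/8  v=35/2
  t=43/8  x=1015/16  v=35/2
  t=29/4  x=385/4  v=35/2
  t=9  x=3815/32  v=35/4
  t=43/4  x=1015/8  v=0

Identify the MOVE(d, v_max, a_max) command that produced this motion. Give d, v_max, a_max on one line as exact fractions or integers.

d=1015/8 v_max=35/2 a_max=5

final state: t=43/4, x=1015/8, v=0 → d = 1015/8
a_max = (35/4−0)/(7/4−0) = 5
max v = 35/2 over t∈[7/2,29/4] → v_max = 35/2
check: 35/2·(7/2+15/4) = 1015/8 ✓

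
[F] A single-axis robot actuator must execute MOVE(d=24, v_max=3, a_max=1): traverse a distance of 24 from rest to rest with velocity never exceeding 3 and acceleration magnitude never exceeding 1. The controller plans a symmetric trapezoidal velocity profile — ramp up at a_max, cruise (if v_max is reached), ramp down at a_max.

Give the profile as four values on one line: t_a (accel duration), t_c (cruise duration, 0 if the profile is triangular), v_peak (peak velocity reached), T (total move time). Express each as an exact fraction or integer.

vₘ²/aₘ = 3²/1 = 9
24 ≥ 9 → trapezoidal
t_a = 3/1 = 3; v_peak = 3
d_cruise = 24 − 9 = 15; t_c = 15/3 = 5
T = 2·3 + 5 = 11

t_a=3 t_c=5 v_peak=3 T=11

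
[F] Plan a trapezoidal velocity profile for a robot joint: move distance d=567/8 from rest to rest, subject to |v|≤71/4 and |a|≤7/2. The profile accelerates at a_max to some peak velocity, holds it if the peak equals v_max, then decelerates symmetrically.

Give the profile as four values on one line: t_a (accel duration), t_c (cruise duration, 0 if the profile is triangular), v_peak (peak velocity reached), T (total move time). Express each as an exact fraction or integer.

t_a=9/2 t_c=0 v_peak=63/4 T=9

v_max²/a_max = (71/4)²/(7/2) = 5041/56
567/8 < 5041/56 so t_c = 0
v_peak = √(567/8·7/2) = √(3969/16) = 63/4
t_a = (63/4)/(7/2) = 9/2; t_c = 0
T = 2·9/2 = 9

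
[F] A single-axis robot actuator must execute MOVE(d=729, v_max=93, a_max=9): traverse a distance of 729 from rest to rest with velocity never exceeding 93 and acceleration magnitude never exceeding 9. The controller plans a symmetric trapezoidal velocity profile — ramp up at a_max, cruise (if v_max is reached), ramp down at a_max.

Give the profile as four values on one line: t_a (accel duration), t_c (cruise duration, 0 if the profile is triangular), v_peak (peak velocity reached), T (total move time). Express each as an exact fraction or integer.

(v_max)²/a_max = 93²/9 = 961
729 < 961 → triangular
v_peak = √(729·9) = √6561 = 81
t_a = 81/9 = 9; t_c = 0
T = 2·9 = 18

t_a=9 t_c=0 v_peak=81 T=18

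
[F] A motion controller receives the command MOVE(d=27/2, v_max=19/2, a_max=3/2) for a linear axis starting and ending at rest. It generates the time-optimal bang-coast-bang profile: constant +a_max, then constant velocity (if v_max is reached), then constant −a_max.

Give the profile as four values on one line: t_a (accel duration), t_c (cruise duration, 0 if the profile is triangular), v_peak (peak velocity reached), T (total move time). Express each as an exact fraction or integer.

(v_max)²/a_max = (19/2)²/(3/2) = 361/6
27/2 < 361/6 so t_c = 0
v_peak = √(27/2·3/2) = √(81/4) = 9/2
t_a = (9/2)/(3/2) = 3; t_c = 0
T = 2·3 = 6

t_a=3 t_c=0 v_peak=9/2 T=6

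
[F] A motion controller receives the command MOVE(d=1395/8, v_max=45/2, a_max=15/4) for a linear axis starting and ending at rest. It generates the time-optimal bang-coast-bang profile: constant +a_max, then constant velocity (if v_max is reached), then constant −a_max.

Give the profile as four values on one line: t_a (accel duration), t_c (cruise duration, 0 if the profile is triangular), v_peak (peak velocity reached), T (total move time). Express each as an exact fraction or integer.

vₘ²/aₘ = (45/2)²/(15/4) = 135
1395/8 ≥ 135 ⇒ cruise phase
t_a = (45/2)/(15/4) = 6; v_peak = 45/2
d_cruise = 1395/8 − 135 = 315/8; t_c = (315/8)/(45/2) = 7/4
T = 2·6 + 7/4 = 55/4

t_a=6 t_c=7/4 v_peak=45/2 T=55/4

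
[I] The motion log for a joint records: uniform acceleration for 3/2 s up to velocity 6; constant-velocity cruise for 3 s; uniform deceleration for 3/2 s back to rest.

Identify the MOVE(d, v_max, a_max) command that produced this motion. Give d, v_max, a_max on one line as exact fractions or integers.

d=27 v_max=6 a_max=4

a_max = 6/(3/2) = 4
d_a = ½·6·3/2 = 9/2; d_c = 6·3 = 18
d = 2·9/2 + 18 = 27
t_c = 3 > 0 ⇒ limit active, v_max = 6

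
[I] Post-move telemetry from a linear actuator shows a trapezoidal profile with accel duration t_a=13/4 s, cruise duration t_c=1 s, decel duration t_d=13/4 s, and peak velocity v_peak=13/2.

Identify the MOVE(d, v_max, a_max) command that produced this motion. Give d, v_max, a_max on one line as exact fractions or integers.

a_max = (13/2)/(13/4) = 2
d_a = ½·13/2·13/4 = 169/16; d_c = 13/2·1 = 13/2
d = 2·169/16 + 13/2 = 221/8
t_c = 1 > 0 so v_max = 13/2

d=221/8 v_max=13/2 a_max=2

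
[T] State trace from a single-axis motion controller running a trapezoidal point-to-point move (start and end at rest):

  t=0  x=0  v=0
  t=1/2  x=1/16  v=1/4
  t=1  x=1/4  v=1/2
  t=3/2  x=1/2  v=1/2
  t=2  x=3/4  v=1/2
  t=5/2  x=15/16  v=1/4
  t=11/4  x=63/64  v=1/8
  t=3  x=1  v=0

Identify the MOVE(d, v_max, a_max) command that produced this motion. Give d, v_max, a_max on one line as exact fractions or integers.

final state: t=3, x=1, v=0 → d = 1
a_max = (1/4−0)/(1/2−0) = 1/2
max v = 1/2 over t∈[1,2] → v_max = 1/2
check: 1/2·(1+1) = 1 ✓

d=1 v_max=1/2 a_max=1/2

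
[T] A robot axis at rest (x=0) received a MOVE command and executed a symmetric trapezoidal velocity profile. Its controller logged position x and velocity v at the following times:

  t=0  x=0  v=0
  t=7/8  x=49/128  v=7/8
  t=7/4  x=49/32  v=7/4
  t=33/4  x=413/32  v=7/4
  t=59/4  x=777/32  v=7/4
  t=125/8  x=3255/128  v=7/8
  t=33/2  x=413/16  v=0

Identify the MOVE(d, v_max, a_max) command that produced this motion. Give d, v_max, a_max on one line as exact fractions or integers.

d=413/16 v_max=7/4 a_max=1

final state: t=33/2, x=413/16, v=0 → d = 413/16
a_max = (7/8−0)/(7/8−0) = 1
max v = 7/4 over t∈[7/4,59/4] → v_max = 7/4
check: 7/4·(7/4+13) = 413/16 ✓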